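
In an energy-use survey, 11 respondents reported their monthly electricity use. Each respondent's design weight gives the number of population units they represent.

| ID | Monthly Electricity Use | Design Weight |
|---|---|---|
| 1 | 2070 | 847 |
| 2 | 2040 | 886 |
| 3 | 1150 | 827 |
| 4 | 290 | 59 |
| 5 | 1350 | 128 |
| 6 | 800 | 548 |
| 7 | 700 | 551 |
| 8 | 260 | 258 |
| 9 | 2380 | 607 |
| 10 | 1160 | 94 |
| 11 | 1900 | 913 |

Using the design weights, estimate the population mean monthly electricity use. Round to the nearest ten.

1550

Weighted sum = 2070×847 + 2040×886 + 1150×827 + 290×59 + 1350×128 + 800×548 + 700×551 + 260×258 + 2380×607 + 1160×94 + 1900×913
  = 1753290 + 1807440 + 951050 + 17110 + 172800 + 438400 + 385700 + 67080 + 1444660 + 109040 + 1734700 = 8881270
Sum of weights = 5718
Weighted mean = 8881270 / 5718 = 1553.2127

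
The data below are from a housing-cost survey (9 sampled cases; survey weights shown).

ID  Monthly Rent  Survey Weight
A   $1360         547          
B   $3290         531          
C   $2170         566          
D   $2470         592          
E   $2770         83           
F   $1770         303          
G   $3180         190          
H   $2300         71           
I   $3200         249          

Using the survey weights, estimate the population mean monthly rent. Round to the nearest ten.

2400

Weighted sum = 1360×547 + 3290×531 + 2170×566 + 2470×592 + 2770×83 + 1770×303 + 3180×190 + 2300×71 + 3200×249
  = 7511890
Sum of weights = 547 + 531 + 566 + 592 + 83 + 303 + 190 + 71 + 249 = 3132
Weighted mean = 7511890 / 3132 = 2398.4323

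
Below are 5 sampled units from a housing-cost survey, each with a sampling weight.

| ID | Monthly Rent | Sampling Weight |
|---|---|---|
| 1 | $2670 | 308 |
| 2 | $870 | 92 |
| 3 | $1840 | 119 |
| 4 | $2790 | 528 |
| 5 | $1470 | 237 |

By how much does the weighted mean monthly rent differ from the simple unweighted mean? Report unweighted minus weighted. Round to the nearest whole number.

-364

Unweighted sum = 2670 + 870 + 1840 + 2790 + 1470 = 9640
Unweighted mean = 9640 / 5 = 1928
Weighted sum = 2670×308 + 870×92 + 1840×119 + 2790×528 + 1470×237
  = 822360 + 80040 + 218960 + 1473120 + 348390 = 2942870
Sum of weights = 308 + 92 + 119 + 528 + 237 = 1284
Weighted mean = 2942870 / 1284 = 2291.9548
Difference (unweighted minus weighted) = -363.95483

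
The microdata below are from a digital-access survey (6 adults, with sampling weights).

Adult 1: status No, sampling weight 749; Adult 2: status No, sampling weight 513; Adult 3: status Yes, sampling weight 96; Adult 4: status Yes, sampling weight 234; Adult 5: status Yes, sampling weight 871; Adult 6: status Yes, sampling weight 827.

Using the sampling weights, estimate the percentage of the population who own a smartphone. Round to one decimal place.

Sum of weights for 'Yes' = 96 + 234 + 871 + 827 = 2028
Total weight = 749 + 513 + 96 + 234 + 871 + 827 = 3290
Weighted proportion = 2028 / 3290 = 0.61641337 → 61.641337%

61.6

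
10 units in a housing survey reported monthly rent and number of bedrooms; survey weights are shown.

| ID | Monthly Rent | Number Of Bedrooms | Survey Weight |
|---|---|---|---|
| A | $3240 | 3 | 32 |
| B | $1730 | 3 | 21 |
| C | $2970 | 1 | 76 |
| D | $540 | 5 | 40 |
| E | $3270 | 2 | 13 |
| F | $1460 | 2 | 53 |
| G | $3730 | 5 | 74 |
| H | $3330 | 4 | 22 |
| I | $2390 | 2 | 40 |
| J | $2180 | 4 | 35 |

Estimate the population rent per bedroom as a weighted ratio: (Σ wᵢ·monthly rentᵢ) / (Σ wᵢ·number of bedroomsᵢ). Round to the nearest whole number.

826

Σ wᵢ·y = 3240×32 + 1730×21 + 2970×76 + 540×40 + 3270×13 + 1460×53 + 3730×74 + 3330×22 + 2390×40 + 2180×35
  = 1028400
Σ wᵢ·x = 3×32 + 3×21 + 1×76 + 5×40 + 2×13 + 2×53 + 5×74 + 4×22 + 2×40 + 4×35
  = 1245
Ratio = 1028400 / 1245 = 826.0241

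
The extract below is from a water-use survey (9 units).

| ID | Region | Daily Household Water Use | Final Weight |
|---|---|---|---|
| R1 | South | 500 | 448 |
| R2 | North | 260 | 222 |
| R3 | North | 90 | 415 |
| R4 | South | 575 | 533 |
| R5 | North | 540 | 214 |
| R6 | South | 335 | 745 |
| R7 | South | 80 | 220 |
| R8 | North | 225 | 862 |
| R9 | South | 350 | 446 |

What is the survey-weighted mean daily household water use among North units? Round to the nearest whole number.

236

North rows: R2, R3, R5, R8
Weighted sum = 260×222 + 90×415 + 540×214 + 225×862
  = 57720 + 37350 + 115560 + 193950 = 404580
Sum of weights = 222 + 415 + 214 + 862 = 1713
Weighted mean = 404580 / 1713 = 236.18214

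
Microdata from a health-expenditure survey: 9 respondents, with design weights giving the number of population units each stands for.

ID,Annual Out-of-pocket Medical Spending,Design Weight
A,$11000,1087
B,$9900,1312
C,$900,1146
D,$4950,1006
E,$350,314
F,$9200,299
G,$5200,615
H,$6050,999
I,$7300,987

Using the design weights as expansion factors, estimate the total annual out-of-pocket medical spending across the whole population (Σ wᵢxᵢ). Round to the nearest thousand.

Weighted total = 11000×1087 + 9900×1312 + 900×1146 + 4950×1006 + 350×314 + 9200×299 + 5200×615 + 6050×999 + 7300×987
  = 11957000 + 12988800 + 1031400 + 4979700 + 109900 + 2750800 + 3198000 + 6043950 + 7205100 = 50264650

50265000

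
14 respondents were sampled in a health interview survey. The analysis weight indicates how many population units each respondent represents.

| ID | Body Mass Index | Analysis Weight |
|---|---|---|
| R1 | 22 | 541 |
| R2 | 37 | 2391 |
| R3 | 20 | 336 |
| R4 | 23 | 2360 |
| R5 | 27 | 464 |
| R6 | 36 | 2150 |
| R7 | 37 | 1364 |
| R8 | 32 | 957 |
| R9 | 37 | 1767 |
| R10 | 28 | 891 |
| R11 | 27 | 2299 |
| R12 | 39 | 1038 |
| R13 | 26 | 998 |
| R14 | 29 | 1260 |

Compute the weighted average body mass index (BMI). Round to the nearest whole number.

31

Weighted sum = 587759
Sum of weights = 18816
Weighted mean = 587759 / 18816 = 31.237192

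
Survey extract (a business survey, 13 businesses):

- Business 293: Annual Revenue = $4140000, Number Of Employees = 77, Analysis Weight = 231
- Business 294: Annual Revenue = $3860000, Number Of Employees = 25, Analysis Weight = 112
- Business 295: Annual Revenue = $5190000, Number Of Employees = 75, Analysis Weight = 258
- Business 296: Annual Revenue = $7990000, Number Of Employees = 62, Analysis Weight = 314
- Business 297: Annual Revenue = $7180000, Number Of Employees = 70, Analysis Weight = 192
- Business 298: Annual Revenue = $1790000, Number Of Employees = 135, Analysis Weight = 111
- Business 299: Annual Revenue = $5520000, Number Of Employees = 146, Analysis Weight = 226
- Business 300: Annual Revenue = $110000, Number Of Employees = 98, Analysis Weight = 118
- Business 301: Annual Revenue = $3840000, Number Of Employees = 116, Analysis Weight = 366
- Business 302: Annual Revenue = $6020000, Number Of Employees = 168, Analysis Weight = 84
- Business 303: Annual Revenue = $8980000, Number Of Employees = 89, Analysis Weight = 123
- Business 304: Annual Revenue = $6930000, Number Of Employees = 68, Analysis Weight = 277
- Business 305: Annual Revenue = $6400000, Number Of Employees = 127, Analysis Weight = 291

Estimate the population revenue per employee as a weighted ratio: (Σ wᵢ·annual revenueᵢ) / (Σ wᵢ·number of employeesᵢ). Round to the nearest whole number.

58162

Σ wᵢ·y = 14871960000
Σ wᵢ·x = 255698
Ratio = 14871960000 / 255698 = 58162.207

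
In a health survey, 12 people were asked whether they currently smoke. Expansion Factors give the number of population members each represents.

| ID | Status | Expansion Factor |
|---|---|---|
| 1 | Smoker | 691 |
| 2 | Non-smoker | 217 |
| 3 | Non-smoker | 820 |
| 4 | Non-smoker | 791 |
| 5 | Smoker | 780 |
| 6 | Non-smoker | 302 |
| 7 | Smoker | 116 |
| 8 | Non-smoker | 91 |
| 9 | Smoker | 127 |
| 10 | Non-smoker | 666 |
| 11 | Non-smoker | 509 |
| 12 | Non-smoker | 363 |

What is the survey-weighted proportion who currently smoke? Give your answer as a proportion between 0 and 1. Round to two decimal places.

0.31

Sum of weights for 'Smoker' = 691 + 780 + 116 + 127 = 1714
Total weight = 691 + 217 + 820 + 791 + 780 + 302 + 116 + 91 + 127 + 666 + 509 + 363 = 5473
Weighted proportion = 1714 / 5473 = 0.31317376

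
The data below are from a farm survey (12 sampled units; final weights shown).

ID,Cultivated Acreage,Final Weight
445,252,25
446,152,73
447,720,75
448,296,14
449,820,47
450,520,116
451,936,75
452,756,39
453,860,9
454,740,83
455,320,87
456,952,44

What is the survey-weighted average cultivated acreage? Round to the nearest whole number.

601

Weighted sum = 252×25 + 152×73 + 720×75 + 296×14 + 820×47 + 520×116 + 936×75 + 756×39 + 860×9 + 740×83 + 320×87 + 952×44
  = 412972
Sum of weights = 25 + 73 + 75 + 14 + 47 + 116 + 75 + 39 + 9 + 83 + 87 + 44 = 687
Weighted mean = 412972 / 687 = 601.12373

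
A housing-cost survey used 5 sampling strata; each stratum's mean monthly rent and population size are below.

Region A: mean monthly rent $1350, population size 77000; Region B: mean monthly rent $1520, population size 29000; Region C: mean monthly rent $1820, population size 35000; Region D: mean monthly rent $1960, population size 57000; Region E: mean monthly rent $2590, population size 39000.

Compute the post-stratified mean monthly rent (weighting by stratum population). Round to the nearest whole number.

1791

Σ Nₕ·x̄ₕ = 424460000
Σ Nₕ = 77000 + 29000 + 35000 + 57000 + 39000 = 237000
Overall mean = 424460000 / 237000 = 1790.9705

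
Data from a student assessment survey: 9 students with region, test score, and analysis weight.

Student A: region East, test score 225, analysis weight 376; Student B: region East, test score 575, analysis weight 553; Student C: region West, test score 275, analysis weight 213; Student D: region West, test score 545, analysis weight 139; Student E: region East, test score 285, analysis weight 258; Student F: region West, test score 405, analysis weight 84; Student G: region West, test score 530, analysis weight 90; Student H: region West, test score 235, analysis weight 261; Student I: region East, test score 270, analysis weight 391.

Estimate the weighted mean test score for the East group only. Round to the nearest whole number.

369

East rows: A, B, E, I
Weighted sum = 225×376 + 575×553 + 285×258 + 270×391
  = 581675
Sum of weights = 376 + 553 + 258 + 391 = 1578
Weighted mean = 581675 / 1578 = 368.61534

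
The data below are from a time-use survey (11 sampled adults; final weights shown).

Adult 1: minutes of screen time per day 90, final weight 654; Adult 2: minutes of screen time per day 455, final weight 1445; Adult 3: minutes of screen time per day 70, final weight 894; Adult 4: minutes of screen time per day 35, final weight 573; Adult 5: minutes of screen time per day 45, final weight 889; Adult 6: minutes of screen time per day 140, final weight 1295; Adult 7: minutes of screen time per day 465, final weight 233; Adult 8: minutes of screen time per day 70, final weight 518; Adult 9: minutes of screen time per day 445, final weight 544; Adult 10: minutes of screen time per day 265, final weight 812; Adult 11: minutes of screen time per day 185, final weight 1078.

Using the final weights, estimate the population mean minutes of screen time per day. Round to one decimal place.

203.9

Weighted sum = 90×654 + 455×1445 + 70×894 + 35×573 + 45×889 + 140×1295 + 465×233 + 70×518 + 445×544 + 265×812 + 185×1078
  = 58860 + 657475 + 62580 + 20055 + 40005 + 181300 + 108345 + 36260 + 242080 + 215180 + 199430 = 1821570
Sum of weights = 654 + 1445 + 894 + 573 + 889 + 1295 + 233 + 518 + 544 + 812 + 1078 = 8935
Weighted mean = 1821570 / 8935 = 203.86905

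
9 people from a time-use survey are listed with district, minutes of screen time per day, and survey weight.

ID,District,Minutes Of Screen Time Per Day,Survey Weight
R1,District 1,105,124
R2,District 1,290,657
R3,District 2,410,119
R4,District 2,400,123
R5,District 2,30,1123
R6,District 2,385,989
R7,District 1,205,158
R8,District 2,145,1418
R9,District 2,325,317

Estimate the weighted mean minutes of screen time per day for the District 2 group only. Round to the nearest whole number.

District 2 rows: R3, R4, R5, R6, R8, R9
Weighted sum = 410×119 + 400×123 + 30×1123 + 385×989 + 145×1418 + 325×317
  = 821080
Sum of weights = 119 + 123 + 1123 + 989 + 1418 + 317 = 4089
Weighted mean = 821080 / 4089 = 200.80215

201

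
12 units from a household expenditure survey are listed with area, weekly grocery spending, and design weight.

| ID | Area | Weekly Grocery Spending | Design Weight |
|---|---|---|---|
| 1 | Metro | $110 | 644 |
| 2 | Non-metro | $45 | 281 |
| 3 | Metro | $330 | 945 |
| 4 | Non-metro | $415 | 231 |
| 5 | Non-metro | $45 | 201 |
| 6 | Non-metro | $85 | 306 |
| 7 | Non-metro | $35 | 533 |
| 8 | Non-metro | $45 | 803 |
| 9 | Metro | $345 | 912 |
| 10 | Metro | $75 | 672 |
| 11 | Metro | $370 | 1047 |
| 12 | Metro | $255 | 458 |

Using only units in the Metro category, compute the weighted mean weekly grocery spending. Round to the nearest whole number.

268

Metro rows: 1, 3, 9, 10, 11, 12
Weighted sum = 110×644 + 330×945 + 345×912 + 75×672 + 370×1047 + 255×458
  = 70840 + 311850 + 314640 + 50400 + 387390 + 116790 = 1251910
Sum of weights = 644 + 945 + 912 + 672 + 1047 + 458 = 4678
Weighted mean = 1251910 / 4678 = 267.6165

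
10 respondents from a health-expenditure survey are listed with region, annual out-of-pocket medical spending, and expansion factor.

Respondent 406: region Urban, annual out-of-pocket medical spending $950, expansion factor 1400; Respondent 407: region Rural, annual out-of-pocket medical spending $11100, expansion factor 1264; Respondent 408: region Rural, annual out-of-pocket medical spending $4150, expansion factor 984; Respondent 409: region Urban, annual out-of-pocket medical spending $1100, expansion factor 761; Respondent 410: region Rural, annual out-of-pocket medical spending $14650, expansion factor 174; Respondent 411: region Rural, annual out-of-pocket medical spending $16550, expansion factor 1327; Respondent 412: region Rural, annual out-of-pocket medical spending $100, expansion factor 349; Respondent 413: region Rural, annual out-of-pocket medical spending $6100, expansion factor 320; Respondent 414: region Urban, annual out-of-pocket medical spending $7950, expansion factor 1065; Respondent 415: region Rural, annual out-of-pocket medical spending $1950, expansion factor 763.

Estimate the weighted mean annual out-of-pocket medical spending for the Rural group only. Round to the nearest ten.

Rural rows: 407, 408, 410, 411, 412, 413, 415
Weighted sum = 46099700
Sum of weights = 1264 + 984 + 174 + 1327 + 349 + 320 + 763 = 5181
Weighted mean = 46099700 / 5181 = 8897.8383

8900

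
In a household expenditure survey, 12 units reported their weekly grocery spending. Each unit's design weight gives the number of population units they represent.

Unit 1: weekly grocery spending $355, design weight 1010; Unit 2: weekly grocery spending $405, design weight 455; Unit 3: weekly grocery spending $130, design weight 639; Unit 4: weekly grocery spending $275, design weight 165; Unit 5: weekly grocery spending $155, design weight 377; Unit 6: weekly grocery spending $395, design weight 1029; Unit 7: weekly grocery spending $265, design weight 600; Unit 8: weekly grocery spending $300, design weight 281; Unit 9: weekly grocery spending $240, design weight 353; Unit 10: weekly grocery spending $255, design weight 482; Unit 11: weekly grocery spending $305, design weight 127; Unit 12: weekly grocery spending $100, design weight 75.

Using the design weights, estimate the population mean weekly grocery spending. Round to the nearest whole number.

Weighted sum = 355×1010 + 405×455 + 130×639 + 275×165 + 155×377 + 395×1029 + 265×600 + 300×281 + 240×353 + 255×482 + 305×127 + 100×75
  = 358550 + 184275 + 83070 + 45375 + 58435 + 406455 + 159000 + 84300 + 84720 + 122910 + 38735 + 7500 = 1633325
Sum of weights = 5593
Weighted mean = 1633325 / 5593 = 292.03022

292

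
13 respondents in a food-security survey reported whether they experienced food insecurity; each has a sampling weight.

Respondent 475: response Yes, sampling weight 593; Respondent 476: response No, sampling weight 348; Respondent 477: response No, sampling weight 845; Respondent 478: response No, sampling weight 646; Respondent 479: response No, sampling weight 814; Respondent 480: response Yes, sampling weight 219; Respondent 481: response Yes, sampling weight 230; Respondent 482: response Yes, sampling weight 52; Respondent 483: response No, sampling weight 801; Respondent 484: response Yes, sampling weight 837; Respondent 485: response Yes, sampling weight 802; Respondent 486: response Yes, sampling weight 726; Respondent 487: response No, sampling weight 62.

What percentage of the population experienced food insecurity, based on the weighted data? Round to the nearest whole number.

Sum of weights for 'Yes' = 593 + 219 + 230 + 52 + 837 + 802 + 726 = 3459
Total weight = 6975
Weighted proportion = 3459 / 6975 = 0.49591398 → 49.591398%

50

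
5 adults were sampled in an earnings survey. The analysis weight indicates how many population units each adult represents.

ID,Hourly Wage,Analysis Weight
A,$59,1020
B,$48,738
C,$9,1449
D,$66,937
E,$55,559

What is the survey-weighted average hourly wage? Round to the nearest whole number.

43

Weighted sum = 59×1020 + 48×738 + 9×1449 + 66×937 + 55×559
  = 201232
Sum of weights = 1020 + 738 + 1449 + 937 + 559 = 4703
Weighted mean = 201232 / 4703 = 42.788008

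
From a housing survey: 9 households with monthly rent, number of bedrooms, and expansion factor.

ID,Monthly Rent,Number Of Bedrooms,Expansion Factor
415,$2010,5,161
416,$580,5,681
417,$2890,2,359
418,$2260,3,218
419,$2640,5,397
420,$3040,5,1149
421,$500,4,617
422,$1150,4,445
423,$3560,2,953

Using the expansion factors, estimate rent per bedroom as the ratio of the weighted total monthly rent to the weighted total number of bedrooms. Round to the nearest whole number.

565

Σ wᵢ·y = 2010×161 + 580×681 + 2890×359 + 2260×218 + 2640×397 + 3040×1149 + 500×617 + 1150×445 + 3560×953
  = 323610 + 394980 + 1037510 + 492680 + 1048080 + 3492960 + 308500 + 511750 + 3392680 = 11002750
Σ wᵢ·x = 5×161 + 5×681 + 2×359 + 3×218 + 5×397 + 5×1149 + 4×617 + 4×445 + 2×953
  = 805 + 3405 + 718 + 654 + 1985 + 5745 + 2468 + 1780 + 1906 = 19466
Ratio = 11002750 / 19466 = 565.22912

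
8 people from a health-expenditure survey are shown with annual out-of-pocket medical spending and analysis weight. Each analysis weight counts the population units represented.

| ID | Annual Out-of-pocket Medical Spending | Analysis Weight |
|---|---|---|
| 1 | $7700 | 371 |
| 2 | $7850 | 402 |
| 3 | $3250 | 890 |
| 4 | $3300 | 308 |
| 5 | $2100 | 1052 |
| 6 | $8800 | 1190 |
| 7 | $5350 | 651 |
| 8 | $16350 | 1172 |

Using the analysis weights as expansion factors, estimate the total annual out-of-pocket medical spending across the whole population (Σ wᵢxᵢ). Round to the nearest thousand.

45248000

Weighted total = 7700×371 + 7850×402 + 3250×890 + 3300×308 + 2100×1052 + 8800×1190 + 5350×651 + 16350×1172
  = 2856700 + 3155700 + 2892500 + 1016400 + 2209200 + 10472000 + 3482850 + 19162200 = 45247550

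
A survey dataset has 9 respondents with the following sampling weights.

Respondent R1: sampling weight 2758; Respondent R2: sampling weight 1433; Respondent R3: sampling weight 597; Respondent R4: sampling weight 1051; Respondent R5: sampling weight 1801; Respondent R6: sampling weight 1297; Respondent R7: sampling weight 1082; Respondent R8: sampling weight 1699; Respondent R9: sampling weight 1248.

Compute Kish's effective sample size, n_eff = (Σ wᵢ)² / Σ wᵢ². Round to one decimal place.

7.8

Σ wᵢ = 2758 + 1433 + 597 + 1051 + 1801 + 1297 + 1082 + 1699 + 1248 = 12966
Σ wᵢ² = 7606564 + 2053489 + 356409 + 1104601 + 3243601 + 1682209 + 1170724 + 2886601 + 1557504 = 21661702
n_eff = 12966² / 21661702 = 168117156 / 21661702 = 7.7610317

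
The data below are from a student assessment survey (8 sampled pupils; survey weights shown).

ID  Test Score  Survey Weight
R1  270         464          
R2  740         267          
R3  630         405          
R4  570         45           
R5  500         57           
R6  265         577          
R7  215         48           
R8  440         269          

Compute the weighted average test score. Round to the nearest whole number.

Weighted sum = 270×464 + 740×267 + 630×405 + 570×45 + 500×57 + 265×577 + 215×48 + 440×269
  = 125280 + 197580 + 255150 + 25650 + 28500 + 152905 + 10320 + 118360 = 913745
Sum of weights = 2132
Weighted mean = 913745 / 2132 = 428.58583

429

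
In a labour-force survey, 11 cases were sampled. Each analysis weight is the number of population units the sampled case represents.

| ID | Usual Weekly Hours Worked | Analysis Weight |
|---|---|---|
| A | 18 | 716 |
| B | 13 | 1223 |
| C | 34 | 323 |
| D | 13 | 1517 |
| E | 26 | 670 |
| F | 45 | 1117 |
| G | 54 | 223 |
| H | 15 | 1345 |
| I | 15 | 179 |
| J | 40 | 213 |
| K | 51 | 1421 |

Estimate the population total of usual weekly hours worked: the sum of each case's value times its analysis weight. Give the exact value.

243068

Weighted total = 18×716 + 13×1223 + 34×323 + 13×1517 + 26×670 + 45×1117 + 54×223 + 15×1345 + 15×179 + 40×213 + 51×1421
  = 12888 + 15899 + 10982 + 19721 + 17420 + 50265 + 12042 + 20175 + 2685 + 8520 + 72471 = 243068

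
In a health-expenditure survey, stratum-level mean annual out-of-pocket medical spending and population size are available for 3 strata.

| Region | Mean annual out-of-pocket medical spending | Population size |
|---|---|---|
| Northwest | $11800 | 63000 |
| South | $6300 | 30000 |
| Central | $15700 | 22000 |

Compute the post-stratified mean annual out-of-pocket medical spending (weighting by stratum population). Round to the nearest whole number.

Σ Nₕ·x̄ₕ = 11800×63000 + 6300×30000 + 15700×22000
  = 743400000 + 189000000 + 345400000 = 1277800000
Σ Nₕ = 63000 + 30000 + 22000 = 115000
Overall mean = 1277800000 / 115000 = 11111.304

11111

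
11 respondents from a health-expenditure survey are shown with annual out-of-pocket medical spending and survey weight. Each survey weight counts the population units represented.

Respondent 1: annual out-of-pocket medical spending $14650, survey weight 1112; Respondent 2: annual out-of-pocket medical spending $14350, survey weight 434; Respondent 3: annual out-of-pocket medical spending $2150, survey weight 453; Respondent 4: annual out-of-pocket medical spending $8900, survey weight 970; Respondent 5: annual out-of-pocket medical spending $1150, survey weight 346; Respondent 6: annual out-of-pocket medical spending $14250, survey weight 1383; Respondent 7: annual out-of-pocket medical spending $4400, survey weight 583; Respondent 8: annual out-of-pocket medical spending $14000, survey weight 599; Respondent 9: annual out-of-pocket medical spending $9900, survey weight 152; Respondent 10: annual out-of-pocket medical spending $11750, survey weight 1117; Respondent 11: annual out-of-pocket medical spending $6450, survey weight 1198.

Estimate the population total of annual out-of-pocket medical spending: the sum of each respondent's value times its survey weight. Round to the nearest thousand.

Weighted total = 14650×1112 + 14350×434 + 2150×453 + 8900×970 + 1150×346 + 14250×1383 + 4400×583 + 14000×599 + 9900×152 + 11750×1117 + 6450×1198
  = 85539150

85539000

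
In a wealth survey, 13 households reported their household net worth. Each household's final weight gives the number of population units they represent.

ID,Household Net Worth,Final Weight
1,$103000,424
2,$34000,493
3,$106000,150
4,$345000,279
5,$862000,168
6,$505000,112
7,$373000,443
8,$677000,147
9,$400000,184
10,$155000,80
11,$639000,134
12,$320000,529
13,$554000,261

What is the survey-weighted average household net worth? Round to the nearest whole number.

Weighted sum = 1124223000
Sum of weights = 3404
Weighted mean = 1124223000 / 3404 = 330265.28

330265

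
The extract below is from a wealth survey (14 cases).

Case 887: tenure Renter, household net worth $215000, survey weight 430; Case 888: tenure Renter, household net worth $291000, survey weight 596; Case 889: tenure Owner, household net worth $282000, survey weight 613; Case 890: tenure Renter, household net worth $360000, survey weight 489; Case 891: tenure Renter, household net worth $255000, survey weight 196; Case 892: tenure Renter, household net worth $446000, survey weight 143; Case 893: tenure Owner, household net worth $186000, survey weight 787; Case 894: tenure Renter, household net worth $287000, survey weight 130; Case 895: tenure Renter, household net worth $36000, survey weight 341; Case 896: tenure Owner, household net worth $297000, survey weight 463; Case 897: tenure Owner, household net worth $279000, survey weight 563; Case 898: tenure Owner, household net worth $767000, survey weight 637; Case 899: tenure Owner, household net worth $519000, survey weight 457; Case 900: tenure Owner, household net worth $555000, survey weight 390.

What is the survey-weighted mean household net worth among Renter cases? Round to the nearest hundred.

260300

Renter rows: 887, 888, 890, 891, 892, 894, 895
Weighted sum = 215000×430 + 291000×596 + 360000×489 + 255000×196 + 446000×143 + 287000×130 + 36000×341
  = 92450000 + 173436000 + 176040000 + 49980000 + 63778000 + 37310000 + 12276000 = 605270000
Sum of weights = 430 + 596 + 489 + 196 + 143 + 130 + 341 = 2325
Weighted mean = 605270000 / 2325 = 260331.18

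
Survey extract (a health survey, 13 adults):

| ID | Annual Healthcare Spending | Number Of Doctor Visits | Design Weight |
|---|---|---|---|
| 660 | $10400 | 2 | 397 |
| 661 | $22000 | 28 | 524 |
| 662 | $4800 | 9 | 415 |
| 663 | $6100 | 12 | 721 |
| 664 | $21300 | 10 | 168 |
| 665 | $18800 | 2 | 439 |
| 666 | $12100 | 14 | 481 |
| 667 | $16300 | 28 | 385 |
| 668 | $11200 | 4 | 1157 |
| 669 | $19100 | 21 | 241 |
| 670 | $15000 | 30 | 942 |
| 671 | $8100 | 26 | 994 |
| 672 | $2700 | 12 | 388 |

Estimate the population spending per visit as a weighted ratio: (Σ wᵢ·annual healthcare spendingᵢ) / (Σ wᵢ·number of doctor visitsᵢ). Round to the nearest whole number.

Σ wᵢ·y = 86764600
Σ wᵢ·x = 116374
Ratio = 86764600 / 116374 = 745.56688

746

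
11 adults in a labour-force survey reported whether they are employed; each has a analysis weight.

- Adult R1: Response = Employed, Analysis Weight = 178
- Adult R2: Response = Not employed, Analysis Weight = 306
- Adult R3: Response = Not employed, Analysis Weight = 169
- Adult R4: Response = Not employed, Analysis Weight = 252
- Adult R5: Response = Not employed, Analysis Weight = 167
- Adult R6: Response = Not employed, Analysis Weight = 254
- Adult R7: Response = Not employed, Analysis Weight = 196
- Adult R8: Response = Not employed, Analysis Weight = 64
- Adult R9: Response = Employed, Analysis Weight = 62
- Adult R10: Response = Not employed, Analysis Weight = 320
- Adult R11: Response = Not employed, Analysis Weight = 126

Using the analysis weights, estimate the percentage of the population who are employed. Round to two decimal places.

Sum of weights for 'Employed' = 178 + 62 = 240
Total weight = 2094
Weighted proportion = 240 / 2094 = 0.11461318 → 11.461318%

11.46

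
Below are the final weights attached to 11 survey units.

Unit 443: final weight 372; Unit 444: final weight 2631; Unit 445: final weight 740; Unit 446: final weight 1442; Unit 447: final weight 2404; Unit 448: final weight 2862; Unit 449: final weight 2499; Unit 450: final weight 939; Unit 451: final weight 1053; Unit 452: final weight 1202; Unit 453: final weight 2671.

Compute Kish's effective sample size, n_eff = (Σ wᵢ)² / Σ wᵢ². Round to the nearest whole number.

Σ wᵢ = 372 + 2631 + 740 + 1442 + 2404 + 2862 + 2499 + 939 + 1053 + 1202 + 2671 = 18815
Σ wᵢ² = 40472345
n_eff = 18815² / 40472345 = 354004225 / 40472345 = 8.7468177

9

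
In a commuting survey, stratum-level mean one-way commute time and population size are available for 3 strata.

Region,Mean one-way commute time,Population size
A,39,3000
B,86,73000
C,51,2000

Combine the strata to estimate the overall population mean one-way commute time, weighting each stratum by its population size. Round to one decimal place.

Σ Nₕ·x̄ₕ = 39×3000 + 86×73000 + 51×2000
  = 117000 + 6278000 + 102000 = 6497000
Σ Nₕ = 3000 + 73000 + 2000 = 78000
Overall mean = 6497000 / 78000 = 83.294872

83.3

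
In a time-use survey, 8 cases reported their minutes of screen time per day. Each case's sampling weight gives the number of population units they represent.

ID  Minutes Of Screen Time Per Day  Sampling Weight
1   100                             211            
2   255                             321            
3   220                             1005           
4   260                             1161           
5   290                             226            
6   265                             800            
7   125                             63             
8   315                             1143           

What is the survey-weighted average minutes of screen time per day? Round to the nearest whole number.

Weighted sum = 100×211 + 255×321 + 220×1005 + 260×1161 + 290×226 + 265×800 + 125×63 + 315×1143
  = 21100 + 81855 + 221100 + 301860 + 65540 + 212000 + 7875 + 360045 = 1271375
Sum of weights = 211 + 321 + 1005 + 1161 + 226 + 800 + 63 + 1143 = 4930
Weighted mean = 1271375 / 4930 = 257.8854

258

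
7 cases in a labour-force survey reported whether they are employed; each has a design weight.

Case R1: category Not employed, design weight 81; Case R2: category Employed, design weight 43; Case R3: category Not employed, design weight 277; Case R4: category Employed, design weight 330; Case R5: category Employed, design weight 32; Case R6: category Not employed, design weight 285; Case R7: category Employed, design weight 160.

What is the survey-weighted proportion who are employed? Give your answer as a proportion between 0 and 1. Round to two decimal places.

Sum of weights for 'Employed' = 43 + 330 + 32 + 160 = 565
Total weight = 81 + 43 + 277 + 330 + 32 + 285 + 160 = 1208
Weighted proportion = 565 / 1208 = 0.46771523

0.47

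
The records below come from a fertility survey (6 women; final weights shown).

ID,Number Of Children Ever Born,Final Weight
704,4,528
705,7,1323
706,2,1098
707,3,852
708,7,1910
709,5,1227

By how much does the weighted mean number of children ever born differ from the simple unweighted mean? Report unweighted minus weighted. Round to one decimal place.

-0.5

Unweighted sum = 4 + 7 + 2 + 3 + 7 + 5 = 28
Unweighted mean = 28 / 6 = 4.6666667
Weighted sum = 4×528 + 7×1323 + 2×1098 + 3×852 + 7×1910 + 5×1227
  = 2112 + 9261 + 2196 + 2556 + 13370 + 6135 = 35630
Sum of weights = 6938
Weighted mean = 35630 / 6938 = 5.1354857
Difference (unweighted minus weighted) = -0.46881906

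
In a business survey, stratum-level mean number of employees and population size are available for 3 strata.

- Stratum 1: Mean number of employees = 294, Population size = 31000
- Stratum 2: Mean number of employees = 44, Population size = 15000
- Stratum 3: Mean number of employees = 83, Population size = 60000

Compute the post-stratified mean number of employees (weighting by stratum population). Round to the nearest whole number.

Σ Nₕ·x̄ₕ = 14754000
Σ Nₕ = 31000 + 15000 + 60000 = 106000
Overall mean = 14754000 / 106000 = 139.18868

139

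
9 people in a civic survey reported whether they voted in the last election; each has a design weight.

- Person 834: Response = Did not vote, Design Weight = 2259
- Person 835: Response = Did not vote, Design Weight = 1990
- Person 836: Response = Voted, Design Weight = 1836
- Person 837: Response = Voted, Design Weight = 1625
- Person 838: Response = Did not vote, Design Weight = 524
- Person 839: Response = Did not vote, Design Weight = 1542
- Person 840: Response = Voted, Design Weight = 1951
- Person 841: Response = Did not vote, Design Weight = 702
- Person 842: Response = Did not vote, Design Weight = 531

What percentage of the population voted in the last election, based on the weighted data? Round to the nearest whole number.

Sum of weights for 'Voted' = 1836 + 1625 + 1951 = 5412
Total weight = 12960
Weighted proportion = 5412 / 12960 = 0.41759259 → 41.759259%

42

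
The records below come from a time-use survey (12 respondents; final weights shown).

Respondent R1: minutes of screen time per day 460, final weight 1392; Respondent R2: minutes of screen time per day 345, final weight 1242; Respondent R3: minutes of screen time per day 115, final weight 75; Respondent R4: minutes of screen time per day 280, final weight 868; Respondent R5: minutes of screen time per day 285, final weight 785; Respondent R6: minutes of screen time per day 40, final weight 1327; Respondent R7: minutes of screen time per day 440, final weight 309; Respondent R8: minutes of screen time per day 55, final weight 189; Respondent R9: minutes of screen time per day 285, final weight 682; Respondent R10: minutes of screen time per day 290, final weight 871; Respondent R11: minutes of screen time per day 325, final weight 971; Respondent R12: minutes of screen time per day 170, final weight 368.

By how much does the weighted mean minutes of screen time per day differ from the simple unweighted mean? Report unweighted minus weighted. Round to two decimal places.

-25.43

Unweighted sum = 460 + 345 + 115 + 280 + 285 + 40 + 440 + 55 + 285 + 290 + 325 + 170 = 3090
Unweighted mean = 3090 / 12 = 257.5
Weighted sum = 460×1392 + 345×1242 + 115×75 + 280×868 + 285×785 + 40×1327 + 440×309 + 55×189 + 285×682 + 290×871 + 325×971 + 170×368
  = 640320 + 428490 + 8625 + 243040 + 223725 + 53080 + 135960 + 10395 + 194370 + 252590 + 315575 + 62560 = 2568730
Sum of weights = 1392 + 1242 + 75 + 868 + 785 + 1327 + 309 + 189 + 682 + 871 + 971 + 368 = 9079
Weighted mean = 2568730 / 9079 = 282.93094
Difference (unweighted minus weighted) = -25.43094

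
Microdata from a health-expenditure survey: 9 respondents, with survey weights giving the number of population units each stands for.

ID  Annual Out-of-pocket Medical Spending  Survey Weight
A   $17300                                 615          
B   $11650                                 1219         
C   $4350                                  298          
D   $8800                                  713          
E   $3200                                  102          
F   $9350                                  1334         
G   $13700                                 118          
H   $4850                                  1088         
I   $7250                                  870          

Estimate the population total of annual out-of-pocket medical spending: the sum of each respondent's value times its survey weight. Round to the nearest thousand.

Weighted total = 58411750

58412000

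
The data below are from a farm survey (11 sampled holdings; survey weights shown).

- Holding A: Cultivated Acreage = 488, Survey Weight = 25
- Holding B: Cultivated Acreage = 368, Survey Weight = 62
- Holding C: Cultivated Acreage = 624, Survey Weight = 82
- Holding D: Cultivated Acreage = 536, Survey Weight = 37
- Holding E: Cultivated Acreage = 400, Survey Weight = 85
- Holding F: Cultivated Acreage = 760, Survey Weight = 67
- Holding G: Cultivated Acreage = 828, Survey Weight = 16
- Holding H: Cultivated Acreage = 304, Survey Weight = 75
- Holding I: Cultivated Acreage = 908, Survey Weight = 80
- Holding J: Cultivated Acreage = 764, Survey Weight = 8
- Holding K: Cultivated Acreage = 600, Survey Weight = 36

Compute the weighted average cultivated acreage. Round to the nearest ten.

Weighted sum = 488×25 + 368×62 + 624×82 + 536×37 + 400×85 + 760×67 + 828×16 + 304×75 + 908×80 + 764×8 + 600×36
  = 327336
Sum of weights = 25 + 62 + 82 + 37 + 85 + 67 + 16 + 75 + 80 + 8 + 36 = 573
Weighted mean = 327336 / 573 = 571.26702

570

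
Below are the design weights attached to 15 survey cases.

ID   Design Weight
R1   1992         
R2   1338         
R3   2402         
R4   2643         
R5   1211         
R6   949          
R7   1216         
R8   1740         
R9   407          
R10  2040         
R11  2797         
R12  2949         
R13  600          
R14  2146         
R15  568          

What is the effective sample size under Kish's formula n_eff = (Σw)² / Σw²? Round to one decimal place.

12.1

Σ wᵢ = 24998
Σ wᵢ² = 51521738
n_eff = 24998² / 51521738 = 624900004 / 51521738 = 12.128861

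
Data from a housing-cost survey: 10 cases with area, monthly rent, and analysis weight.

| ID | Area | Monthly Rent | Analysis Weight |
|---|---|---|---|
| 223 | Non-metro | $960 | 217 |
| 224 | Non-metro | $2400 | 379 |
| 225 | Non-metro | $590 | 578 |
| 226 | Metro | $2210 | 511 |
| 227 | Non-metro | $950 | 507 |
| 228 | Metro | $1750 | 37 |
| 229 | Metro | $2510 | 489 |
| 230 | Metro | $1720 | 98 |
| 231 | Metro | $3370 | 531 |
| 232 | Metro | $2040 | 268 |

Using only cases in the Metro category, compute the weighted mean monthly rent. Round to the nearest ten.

2550

Metro rows: 226, 228, 229, 230, 231, 232
Weighted sum = 2210×511 + 1750×37 + 2510×489 + 1720×98 + 3370×531 + 2040×268
  = 1129310 + 64750 + 1227390 + 168560 + 1789470 + 546720 = 4926200
Sum of weights = 511 + 37 + 489 + 98 + 531 + 268 = 1934
Weighted mean = 4926200 / 1934 = 2547.1562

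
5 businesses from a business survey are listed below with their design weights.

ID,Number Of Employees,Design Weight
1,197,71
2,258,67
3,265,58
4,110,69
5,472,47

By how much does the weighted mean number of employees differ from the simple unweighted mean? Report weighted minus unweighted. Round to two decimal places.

-15.47

Unweighted sum = 197 + 258 + 265 + 110 + 472 = 1302
Unweighted mean = 1302 / 5 = 260.4
Weighted sum = 197×71 + 258×67 + 265×58 + 110×69 + 472×47
  = 13987 + 17286 + 15370 + 7590 + 22184 = 76417
Sum of weights = 71 + 67 + 58 + 69 + 47 = 312
Weighted mean = 76417 / 312 = 244.92628
Difference (weighted minus unweighted) = -15.473718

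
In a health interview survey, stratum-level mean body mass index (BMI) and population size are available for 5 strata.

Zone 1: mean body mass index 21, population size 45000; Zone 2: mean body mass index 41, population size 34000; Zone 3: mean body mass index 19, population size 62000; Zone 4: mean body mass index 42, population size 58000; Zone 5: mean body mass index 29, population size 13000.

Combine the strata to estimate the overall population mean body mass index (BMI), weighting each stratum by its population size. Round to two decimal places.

Σ Nₕ·x̄ₕ = 21×45000 + 41×34000 + 19×62000 + 42×58000 + 29×13000
  = 6330000
Σ Nₕ = 45000 + 34000 + 62000 + 58000 + 13000 = 212000
Overall mean = 6330000 / 212000 = 29.858491

29.86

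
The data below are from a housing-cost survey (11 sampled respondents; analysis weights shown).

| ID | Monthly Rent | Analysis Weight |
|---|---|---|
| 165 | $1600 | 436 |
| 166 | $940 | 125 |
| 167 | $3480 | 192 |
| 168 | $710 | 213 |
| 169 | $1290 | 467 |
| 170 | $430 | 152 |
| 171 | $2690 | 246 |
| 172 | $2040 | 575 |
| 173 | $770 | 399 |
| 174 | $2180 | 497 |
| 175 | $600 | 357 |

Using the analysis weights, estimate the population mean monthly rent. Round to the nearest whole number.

Weighted sum = 1600×436 + 940×125 + 3480×192 + 710×213 + 1290×467 + 430×152 + 2690×246 + 2040×575 + 770×399 + 2180×497 + 600×357
  = 697600 + 117500 + 668160 + 151230 + 602430 + 65360 + 661740 + 1173000 + 307230 + 1083460 + 214200 = 5741910
Sum of weights = 436 + 125 + 192 + 213 + 467 + 152 + 246 + 575 + 399 + 497 + 357 = 3659
Weighted mean = 5741910 / 3659 = 1569.2566

1569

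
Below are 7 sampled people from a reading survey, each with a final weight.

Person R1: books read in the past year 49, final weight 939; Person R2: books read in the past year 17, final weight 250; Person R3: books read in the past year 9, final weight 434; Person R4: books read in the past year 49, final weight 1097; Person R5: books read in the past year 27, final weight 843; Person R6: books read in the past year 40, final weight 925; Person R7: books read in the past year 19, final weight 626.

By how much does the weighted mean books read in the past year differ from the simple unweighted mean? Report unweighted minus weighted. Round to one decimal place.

-5.1

Unweighted sum = 210
Unweighted mean = 210 / 7 = 30
Weighted sum = 49×939 + 17×250 + 9×434 + 49×1097 + 27×843 + 40×925 + 19×626
  = 46011 + 4250 + 3906 + 53753 + 22761 + 37000 + 11894 = 179575
Sum of weights = 5114
Weighted mean = 179575 / 5114 = 35.114392
Difference (unweighted minus weighted) = -5.1143919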